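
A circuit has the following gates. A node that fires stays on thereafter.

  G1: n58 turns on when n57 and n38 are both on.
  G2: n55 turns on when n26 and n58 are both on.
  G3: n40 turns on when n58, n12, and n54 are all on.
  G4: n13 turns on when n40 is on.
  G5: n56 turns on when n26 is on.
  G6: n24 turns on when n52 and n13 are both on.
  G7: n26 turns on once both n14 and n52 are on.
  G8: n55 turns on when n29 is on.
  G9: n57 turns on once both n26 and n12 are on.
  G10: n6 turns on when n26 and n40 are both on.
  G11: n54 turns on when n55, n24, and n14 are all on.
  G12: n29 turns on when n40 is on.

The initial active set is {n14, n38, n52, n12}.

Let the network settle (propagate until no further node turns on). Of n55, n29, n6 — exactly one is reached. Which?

G7: n14 and n52 on → n26 on.
n26 and n12 are on, so n57 turns on (G9).
G1: n57 and n38 on → n58 on.
G2: n26 and n58 on → n55 on.
n6 would need n26 and n40 (G10), but n40 never turns on. n29 would need n40 (G12), but n40 never turns on.

n55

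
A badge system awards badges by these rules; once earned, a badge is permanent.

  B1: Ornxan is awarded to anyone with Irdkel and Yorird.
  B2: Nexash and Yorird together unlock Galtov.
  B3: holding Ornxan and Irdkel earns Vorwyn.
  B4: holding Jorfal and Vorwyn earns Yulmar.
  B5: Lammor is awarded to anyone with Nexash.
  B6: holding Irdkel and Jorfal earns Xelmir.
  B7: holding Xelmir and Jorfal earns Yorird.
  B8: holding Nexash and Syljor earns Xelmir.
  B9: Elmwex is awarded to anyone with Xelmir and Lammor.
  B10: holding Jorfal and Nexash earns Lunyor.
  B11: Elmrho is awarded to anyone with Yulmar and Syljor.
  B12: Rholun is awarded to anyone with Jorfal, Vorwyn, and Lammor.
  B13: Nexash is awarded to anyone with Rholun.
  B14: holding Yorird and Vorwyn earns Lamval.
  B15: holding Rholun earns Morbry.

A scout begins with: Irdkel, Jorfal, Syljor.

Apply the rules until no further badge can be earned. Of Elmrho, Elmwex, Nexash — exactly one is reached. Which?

With Irdkel and Jorfal, Xelmir is earned (B6).
With Xelmir and Jorfal, Yorird is earned (B7).
With Irdkel and Yorird, Ornxan is earned (B1).
With Ornxan and Irdkel, Vorwyn is earned (B3).
With Jorfal and Vorwyn, Yulmar is earned (B4).
With Yulmar and Syljor, Elmrho is earned (B11).
Nexash would need Rholun (B13), but Rholun is never earned. Elmwex would need Xelmir and Lammor (B9), but Lammor is never earned.

Elmrho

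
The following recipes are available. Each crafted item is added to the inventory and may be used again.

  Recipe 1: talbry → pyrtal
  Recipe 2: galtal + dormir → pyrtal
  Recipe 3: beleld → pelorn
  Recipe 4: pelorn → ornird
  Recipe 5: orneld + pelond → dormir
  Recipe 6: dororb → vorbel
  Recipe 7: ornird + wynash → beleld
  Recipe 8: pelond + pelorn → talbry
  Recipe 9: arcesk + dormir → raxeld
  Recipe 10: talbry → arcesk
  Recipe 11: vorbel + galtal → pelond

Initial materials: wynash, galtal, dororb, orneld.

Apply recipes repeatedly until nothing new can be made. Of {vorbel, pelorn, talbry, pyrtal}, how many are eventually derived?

2

Using Recipe 6, dororb makes vorbel.
vorbel + galtal → pelond (Recipe 11).
orneld + pelond → dormir (Recipe 5).
Using Recipe 2, galtal and dormir make pyrtal.
vorbel: reached.
pelorn would need beleld (Recipe 3), but beleld is never obtained.
talbry would need pelond and pelorn (Recipe 8), but pelorn is never obtained.
pyrtal: reached.
Reached: vorbel and pyrtal — 2 of the 4.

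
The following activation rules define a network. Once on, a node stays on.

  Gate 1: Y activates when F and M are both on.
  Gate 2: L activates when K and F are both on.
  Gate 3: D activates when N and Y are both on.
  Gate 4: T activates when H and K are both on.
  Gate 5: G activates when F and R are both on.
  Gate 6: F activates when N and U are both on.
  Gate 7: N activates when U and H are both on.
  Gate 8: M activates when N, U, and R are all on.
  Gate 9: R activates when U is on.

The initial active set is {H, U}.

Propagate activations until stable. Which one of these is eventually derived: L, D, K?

D

Gate 7: U and H on → N on.
Gate 9: U on → R on.
N, U, and R are on, so M activates (Gate 8).
N and U are on, so F activates (Gate 6).
Gate 1: F and M on → Y on.
Gate 3: N and Y on → D on.
L would need K and F (Gate 2), but K never turns on. No rule produces K, and it is not given.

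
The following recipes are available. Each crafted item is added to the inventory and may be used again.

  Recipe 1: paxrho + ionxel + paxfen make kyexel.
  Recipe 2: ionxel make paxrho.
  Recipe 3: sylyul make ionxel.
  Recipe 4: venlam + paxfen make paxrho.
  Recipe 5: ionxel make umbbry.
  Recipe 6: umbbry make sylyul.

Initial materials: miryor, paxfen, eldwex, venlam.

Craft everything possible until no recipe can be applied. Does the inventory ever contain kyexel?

No

kyexel would need paxrho, ionxel, and paxfen (Recipe 1), but ionxel is never obtained.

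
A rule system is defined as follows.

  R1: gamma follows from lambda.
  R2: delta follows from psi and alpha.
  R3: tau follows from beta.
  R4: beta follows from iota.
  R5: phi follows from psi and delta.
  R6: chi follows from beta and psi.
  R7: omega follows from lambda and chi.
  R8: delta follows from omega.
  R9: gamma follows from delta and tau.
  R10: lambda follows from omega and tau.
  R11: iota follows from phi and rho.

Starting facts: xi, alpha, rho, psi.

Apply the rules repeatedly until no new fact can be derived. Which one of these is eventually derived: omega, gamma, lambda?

gamma

From psi and alpha, R2 gives delta.
From psi and delta, R5 gives phi.
From phi and rho, R11 gives iota.
iota holds, so beta follows (R4).
From beta, R3 gives tau.
From delta and tau, R9 gives gamma.
lambda would need omega and tau (R10), but omega is never established. omega would need lambda and chi (R7), but lambda is never established.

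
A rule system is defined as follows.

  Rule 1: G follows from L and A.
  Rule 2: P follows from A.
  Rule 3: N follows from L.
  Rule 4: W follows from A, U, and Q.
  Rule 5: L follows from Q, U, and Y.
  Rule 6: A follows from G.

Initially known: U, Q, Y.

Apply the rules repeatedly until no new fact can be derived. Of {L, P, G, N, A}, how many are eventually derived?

Q, U, and Y hold, so L follows (Rule 5).
L holds, so N follows (Rule 3).
L: reached.
P would need A (Rule 2), but A is never established.
G would need L and A (Rule 1), but A is never established.
N: reached.
A would need G (Rule 6), but G is never established.
Reached: L and N — 2 of the 5.

2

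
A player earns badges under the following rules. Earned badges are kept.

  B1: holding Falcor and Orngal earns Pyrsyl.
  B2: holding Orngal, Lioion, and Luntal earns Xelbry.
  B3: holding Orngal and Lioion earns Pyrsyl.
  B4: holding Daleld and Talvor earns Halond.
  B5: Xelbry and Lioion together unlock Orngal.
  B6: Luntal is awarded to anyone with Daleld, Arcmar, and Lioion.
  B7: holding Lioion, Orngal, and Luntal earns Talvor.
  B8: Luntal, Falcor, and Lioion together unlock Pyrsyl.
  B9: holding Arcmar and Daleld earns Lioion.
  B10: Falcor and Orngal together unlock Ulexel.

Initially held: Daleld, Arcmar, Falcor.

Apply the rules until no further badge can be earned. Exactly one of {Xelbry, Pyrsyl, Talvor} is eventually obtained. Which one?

Pyrsyl

With Arcmar and Daleld, Lioion is earned (B9).
With Daleld, Arcmar, and Lioion, Luntal is earned (B6).
With Luntal, Falcor, and Lioion, Pyrsyl is earned (B8).
Talvor would need Lioion, Orngal, and Luntal (B7), but Orngal is never earned. Xelbry would need Orngal, Lioion, and Luntal (B2), but Orngal is never earned.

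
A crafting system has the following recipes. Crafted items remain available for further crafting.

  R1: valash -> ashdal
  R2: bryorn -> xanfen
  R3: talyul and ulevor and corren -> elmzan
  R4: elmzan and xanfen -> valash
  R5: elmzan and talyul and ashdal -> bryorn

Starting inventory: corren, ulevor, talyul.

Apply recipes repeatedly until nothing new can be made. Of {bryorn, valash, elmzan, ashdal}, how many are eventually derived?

Using R3, talyul, ulevor, and corren make elmzan.
bryorn would need elmzan, talyul, and ashdal (R5), but ashdal is never obtained.
valash would need elmzan and xanfen (R4), but xanfen is never obtained.
elmzan: reached.
ashdal would need valash (R1), but valash is never obtained.
Reached: elmzan — 1 of the 4.

1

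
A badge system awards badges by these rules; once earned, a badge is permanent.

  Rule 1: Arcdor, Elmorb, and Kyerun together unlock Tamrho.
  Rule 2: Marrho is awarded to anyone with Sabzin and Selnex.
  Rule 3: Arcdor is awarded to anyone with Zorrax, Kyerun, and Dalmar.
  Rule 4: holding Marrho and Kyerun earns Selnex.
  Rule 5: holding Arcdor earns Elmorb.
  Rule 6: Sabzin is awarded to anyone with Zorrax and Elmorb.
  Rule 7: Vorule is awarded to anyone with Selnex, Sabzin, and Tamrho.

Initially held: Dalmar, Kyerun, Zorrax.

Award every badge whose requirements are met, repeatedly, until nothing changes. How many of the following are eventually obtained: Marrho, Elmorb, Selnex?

1

With Zorrax, Kyerun, and Dalmar, Arcdor is earned (Rule 3).
With Arcdor, Elmorb is earned (Rule 5).
Marrho would need Sabzin and Selnex (Rule 2), but Selnex is never earned.
Elmorb: reached.
Selnex would need Marrho and Kyerun (Rule 4), but Marrho is never earned.
Reached: Elmorb — 1 of the 3.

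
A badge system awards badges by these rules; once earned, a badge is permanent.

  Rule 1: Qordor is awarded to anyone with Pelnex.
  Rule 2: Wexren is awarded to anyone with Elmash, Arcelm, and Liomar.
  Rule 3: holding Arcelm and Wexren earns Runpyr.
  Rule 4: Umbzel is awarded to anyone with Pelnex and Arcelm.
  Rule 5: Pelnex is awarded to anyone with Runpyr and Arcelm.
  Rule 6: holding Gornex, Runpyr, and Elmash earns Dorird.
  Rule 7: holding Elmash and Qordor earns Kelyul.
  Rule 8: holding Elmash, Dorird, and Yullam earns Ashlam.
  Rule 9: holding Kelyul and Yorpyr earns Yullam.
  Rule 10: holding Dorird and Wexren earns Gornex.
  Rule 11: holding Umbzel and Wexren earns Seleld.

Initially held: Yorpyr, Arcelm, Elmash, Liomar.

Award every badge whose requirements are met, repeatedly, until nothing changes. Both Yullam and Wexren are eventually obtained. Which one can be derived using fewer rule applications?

Wexren: With Elmash, Arcelm, and Liomar, Wexren is earned (Rule 2). [1 rule application]
Yullam: With Elmash, Arcelm, and Liomar, Wexren is earned (Rule 2). With Arcelm and Wexren, Runpyr is earned (Rule 3). With Runpyr and Arcelm, Pelnex is earned (Rule 5). With Pelnex, Qordor is earned (Rule 1). With Elmash and Qordor, Kelyul is earned (Rule 7). With Kelyul and Yorpyr, Yullam is earned (Rule 9). [6 rule applications]
Wexren needs fewer.

Wexren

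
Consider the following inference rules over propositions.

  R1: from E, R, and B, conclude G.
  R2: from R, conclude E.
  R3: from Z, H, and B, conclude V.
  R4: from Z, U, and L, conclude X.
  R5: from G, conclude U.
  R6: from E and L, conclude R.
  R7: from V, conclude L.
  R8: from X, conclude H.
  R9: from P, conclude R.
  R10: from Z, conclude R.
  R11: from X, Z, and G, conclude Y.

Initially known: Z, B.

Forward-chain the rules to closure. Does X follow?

No

X would need Z, U, and L (R4), but L is never established.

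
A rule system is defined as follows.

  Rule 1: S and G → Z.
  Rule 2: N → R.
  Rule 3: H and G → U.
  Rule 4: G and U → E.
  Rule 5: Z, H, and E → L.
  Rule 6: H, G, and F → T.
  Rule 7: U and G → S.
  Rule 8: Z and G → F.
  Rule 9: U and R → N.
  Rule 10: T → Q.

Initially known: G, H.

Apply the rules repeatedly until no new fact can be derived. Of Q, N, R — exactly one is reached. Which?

Q

From H and G, Rule 3 gives U.
From U and G, Rule 7 gives S.
From S and G, Rule 1 gives Z.
Z and G hold, so F follows (Rule 8).
From H, G, and F, Rule 6 gives T.
From T, Rule 10 gives Q.
R would need N (Rule 2), but N is never established. N would need U and R (Rule 9), but R is never established.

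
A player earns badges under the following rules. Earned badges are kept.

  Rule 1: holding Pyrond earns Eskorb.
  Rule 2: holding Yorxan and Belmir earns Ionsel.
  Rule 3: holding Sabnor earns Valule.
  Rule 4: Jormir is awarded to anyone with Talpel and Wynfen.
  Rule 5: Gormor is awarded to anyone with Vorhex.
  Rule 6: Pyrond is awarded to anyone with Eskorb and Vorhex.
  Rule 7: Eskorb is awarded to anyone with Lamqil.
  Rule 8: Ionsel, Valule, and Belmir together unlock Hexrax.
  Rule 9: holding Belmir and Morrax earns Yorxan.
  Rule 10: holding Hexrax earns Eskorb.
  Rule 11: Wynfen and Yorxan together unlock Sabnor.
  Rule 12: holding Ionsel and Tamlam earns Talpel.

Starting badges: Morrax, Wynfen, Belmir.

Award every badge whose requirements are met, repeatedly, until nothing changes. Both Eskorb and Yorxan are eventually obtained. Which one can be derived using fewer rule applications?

Yorxan: With Belmir and Morrax, Yorxan is earned (Rule 9). [1 rule application]
Eskorb: With Belmir and Morrax, Yorxan is earned (Rule 9). With Yorxan and Belmir, Ionsel is earned (Rule 2). With Wynfen and Yorxan, Sabnor is earned (Rule 11). With Sabnor, Valule is earned (Rule 3). With Ionsel, Valule, and Belmir, Hexrax is earned (Rule 8). With Hexrax, Eskorb is earned (Rule 10). [6 rule applications]
Yorxan needs fewer.

Yorxan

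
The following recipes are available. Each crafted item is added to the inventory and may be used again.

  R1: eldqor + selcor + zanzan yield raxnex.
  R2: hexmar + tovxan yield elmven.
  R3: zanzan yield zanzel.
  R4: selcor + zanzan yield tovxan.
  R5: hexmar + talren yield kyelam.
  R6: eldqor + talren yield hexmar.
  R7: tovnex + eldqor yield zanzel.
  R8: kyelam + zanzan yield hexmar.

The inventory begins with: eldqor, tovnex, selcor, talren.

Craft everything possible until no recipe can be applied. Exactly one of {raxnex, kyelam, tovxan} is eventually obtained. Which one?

kyelam

Using R6, eldqor and talren make hexmar.
Using R5, hexmar and talren make kyelam.
raxnex would need eldqor, selcor, and zanzan (R1), but zanzan is never obtained. tovxan would need selcor and zanzan (R4), but zanzan is never obtained.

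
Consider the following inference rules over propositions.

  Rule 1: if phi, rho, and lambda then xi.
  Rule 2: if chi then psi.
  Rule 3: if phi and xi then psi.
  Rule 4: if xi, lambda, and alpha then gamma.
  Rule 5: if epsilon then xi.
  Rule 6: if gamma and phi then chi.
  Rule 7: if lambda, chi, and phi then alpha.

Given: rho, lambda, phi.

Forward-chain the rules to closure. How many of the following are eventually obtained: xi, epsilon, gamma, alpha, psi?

2

From phi, rho, and lambda, Rule 1 gives xi.
From phi and xi, Rule 3 gives psi.
xi: reached.
No rule produces epsilon, and it is not given.
gamma would need xi, lambda, and alpha (Rule 4), but alpha is never established.
alpha would need lambda, chi, and phi (Rule 7), but chi is never established.
psi: reached.
Reached: xi and psi — 2 of the 5.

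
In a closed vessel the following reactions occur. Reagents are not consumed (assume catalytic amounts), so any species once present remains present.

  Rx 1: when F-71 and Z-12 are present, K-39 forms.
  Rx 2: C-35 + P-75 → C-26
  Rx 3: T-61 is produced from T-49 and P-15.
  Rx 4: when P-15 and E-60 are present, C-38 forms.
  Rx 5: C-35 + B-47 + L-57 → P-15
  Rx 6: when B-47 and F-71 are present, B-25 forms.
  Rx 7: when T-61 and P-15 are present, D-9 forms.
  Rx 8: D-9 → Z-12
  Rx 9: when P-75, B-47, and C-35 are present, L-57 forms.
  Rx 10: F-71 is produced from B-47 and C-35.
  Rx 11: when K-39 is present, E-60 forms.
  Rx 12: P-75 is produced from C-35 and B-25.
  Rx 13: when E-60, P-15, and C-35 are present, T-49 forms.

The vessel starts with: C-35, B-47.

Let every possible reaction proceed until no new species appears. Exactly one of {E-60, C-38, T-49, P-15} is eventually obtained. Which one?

P-15

B-47 and C-35 present → F-71 forms (Rx 10).
B-47 and F-71 present → B-25 forms (Rx 6).
C-35 and B-25 present → P-75 forms (Rx 12).
P-75, B-47, and C-35 present → L-57 forms (Rx 9).
C-35, B-47, and L-57 present → P-15 forms (Rx 5).
T-49 would need E-60, P-15, and C-35 (Rx 13), but E-60 never forms. C-38 would need P-15 and E-60 (Rx 4), but E-60 never forms. E-60 would need K-39 (Rx 11), but K-39 never forms.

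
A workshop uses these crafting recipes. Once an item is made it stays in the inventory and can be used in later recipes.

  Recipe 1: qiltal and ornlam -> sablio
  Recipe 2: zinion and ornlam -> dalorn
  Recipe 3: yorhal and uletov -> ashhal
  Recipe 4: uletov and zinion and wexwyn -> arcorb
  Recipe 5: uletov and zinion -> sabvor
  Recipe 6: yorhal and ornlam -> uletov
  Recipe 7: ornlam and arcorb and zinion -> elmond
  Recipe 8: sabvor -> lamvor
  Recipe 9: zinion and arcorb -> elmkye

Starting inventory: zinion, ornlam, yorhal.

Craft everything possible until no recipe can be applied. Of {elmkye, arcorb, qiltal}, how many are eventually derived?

elmkye would need zinion and arcorb (Recipe 9), but arcorb is never obtained.
arcorb would need uletov, zinion, and wexwyn (Recipe 4), but wexwyn is never obtained.
No rule produces qiltal, and it is not given.
None of the 3 are reached.

0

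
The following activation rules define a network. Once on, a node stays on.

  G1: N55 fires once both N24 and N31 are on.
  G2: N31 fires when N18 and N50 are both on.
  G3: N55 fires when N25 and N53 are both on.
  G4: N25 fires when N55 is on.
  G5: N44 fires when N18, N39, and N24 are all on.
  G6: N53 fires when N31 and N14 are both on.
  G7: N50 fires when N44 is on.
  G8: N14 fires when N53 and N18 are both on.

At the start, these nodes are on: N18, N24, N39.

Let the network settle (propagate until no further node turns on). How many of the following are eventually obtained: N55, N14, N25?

2

G5: N18, N39, and N24 on → N44 on.
G7: N44 on → N50 on.
G2: N18 and N50 on → N31 on.
G1: N24 and N31 on → N55 on.
G4: N55 on → N25 on.
N55: reached.
N14 would need N53 and N18 (G8), but N53 never turns on.
N25: reached.
Reached: N55 and N25 — 2 of the 3.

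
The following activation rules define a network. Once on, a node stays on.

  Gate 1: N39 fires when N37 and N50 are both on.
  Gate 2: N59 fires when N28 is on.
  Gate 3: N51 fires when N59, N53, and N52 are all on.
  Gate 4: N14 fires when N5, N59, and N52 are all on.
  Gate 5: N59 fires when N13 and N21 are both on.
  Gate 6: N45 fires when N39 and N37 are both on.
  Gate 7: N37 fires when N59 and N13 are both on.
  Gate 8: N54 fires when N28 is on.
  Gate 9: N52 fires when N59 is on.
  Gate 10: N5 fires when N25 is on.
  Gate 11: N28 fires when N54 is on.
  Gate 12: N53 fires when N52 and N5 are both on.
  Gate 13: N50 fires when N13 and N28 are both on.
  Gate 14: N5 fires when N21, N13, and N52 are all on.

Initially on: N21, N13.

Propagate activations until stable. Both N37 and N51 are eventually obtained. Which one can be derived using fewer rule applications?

N37

N37: Gate 5: N13 and N21 on → N59 on. N59 and N13 are on, so N37 fires (Gate 7). [2 rule applications]
N51: N13 and N21 are on, so N59 fires (Gate 5). Gate 9: N59 on → N52 on. N21, N13, and N52 are on, so N5 fires (Gate 14). Gate 12: N52 and N5 on → N53 on. Gate 3: N59, N53, and N52 on → N51 on. [5 rule applications]
N37 needs fewer.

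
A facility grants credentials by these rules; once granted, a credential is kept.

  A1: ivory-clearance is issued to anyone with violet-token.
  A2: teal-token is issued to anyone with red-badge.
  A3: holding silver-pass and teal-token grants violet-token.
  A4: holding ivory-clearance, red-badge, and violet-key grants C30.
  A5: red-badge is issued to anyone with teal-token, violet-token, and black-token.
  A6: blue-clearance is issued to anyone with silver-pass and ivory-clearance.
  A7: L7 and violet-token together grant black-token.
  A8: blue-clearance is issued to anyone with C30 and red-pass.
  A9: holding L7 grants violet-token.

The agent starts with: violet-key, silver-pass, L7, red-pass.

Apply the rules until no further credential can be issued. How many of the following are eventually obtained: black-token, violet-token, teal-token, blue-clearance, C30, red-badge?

3

Holding L7 grants violet-token (A9).
Holding violet-token grants ivory-clearance (A1).
Holding L7 and violet-token grants black-token (A7).
Holding silver-pass and ivory-clearance grants blue-clearance (A6).
black-token: reached.
violet-token: reached.
teal-token would need red-badge (A2), but red-badge is never granted.
blue-clearance: reached.
C30 would need ivory-clearance, red-badge, and violet-key (A4), but red-badge is never granted.
red-badge would need teal-token, violet-token, and black-token (A5), but teal-token is never granted.
Reached: black-token, violet-token, and blue-clearance — 3 of the 6.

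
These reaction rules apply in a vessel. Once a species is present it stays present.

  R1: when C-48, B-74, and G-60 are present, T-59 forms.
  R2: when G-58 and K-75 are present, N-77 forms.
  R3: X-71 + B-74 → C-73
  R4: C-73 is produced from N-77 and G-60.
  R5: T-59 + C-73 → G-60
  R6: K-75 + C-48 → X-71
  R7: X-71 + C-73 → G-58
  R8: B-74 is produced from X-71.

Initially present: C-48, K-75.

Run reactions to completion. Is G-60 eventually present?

G-60 would need T-59 and C-73 (R5), but T-59 never forms.

No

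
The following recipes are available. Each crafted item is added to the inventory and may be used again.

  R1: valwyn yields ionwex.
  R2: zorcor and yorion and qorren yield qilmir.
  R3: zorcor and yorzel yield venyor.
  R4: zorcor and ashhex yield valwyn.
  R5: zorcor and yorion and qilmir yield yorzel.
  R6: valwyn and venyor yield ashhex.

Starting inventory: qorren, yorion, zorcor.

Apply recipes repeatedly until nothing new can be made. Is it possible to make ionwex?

ionwex would need valwyn (R1), but valwyn is never obtained.

No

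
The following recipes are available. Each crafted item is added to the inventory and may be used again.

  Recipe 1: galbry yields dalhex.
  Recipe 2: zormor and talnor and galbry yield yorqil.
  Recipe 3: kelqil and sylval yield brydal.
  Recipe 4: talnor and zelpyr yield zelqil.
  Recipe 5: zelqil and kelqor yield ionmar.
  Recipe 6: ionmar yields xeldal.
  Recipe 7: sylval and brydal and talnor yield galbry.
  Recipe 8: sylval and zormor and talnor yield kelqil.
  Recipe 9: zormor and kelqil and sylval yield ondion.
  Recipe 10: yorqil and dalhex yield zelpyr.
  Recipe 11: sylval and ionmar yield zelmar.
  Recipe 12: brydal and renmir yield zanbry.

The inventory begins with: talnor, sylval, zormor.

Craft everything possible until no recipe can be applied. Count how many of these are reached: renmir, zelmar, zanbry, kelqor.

0

No rule produces renmir, and it is not given.
zelmar would need sylval and ionmar (Recipe 11), but ionmar is never obtained.
zanbry would need brydal and renmir (Recipe 12), but renmir is never obtained.
No rule produces kelqor, and it is not given.
None of the 4 are reached.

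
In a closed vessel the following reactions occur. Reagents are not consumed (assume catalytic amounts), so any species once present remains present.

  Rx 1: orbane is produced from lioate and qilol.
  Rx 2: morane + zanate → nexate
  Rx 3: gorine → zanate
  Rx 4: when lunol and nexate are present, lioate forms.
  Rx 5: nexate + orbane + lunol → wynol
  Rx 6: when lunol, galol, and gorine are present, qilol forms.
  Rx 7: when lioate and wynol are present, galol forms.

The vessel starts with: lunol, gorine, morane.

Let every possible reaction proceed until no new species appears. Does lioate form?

gorine present → zanate forms (Rx 3).
morane and zanate present → nexate forms (Rx 2).
lunol and nexate present → lioate forms (Rx 4).

Yes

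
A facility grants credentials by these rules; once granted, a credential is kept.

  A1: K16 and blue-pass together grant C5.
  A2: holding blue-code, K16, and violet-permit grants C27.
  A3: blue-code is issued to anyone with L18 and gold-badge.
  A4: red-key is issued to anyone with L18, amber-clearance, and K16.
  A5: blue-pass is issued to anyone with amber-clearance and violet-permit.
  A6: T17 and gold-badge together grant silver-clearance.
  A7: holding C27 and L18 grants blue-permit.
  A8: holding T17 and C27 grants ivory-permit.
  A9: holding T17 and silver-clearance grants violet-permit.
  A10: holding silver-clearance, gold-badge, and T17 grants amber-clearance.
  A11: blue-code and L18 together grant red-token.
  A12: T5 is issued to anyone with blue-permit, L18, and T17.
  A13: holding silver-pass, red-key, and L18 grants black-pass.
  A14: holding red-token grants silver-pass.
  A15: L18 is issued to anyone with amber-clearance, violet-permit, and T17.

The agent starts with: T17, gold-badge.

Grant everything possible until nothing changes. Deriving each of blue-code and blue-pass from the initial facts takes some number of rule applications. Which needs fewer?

blue-pass: Holding T17 and gold-badge grants silver-clearance (A6). Holding T17 and silver-clearance grants violet-permit (A9). Holding silver-clearance, gold-badge, and T17 grants amber-clearance (A10). Holding amber-clearance and violet-permit grants blue-pass (A5). [4 rule applications]
blue-code: Holding T17 and gold-badge grants silver-clearance (A6). Holding T17 and silver-clearance grants violet-permit (A9). Holding silver-clearance, gold-badge, and T17 grants amber-clearance (A10). Holding amber-clearance, violet-permit, and T17 grants L18 (A15). Holding L18 and gold-badge grants blue-code (A3). [5 rule applications]
blue-pass needs fewer.

blue-pass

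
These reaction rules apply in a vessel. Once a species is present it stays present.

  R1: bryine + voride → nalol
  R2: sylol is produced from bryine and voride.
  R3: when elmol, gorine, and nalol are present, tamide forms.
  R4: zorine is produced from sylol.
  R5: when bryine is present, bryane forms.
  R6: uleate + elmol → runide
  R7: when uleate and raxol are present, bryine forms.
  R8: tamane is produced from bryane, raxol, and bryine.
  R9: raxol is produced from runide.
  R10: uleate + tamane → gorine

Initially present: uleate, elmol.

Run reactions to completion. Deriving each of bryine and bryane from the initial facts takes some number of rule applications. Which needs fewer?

bryine

bryine: uleate and elmol present → runide forms (R6). runide present → raxol forms (R9). uleate and raxol present → bryine forms (R7). [3 rule applications]
bryane: uleate and elmol present → runide forms (R6). runide present → raxol forms (R9). uleate and raxol present → bryine forms (R7). bryine present → bryane forms (R5). [4 rule applications]
bryine needs fewer.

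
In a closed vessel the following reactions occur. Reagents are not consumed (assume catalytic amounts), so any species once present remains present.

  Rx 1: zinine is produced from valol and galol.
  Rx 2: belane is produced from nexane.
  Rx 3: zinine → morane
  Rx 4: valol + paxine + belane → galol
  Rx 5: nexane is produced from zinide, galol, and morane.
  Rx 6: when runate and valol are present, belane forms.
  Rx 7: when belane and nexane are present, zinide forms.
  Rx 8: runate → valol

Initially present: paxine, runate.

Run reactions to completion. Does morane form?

runate present → valol forms (Rx 8).
runate and valol present → belane forms (Rx 6).
valol, paxine, and belane present → galol forms (Rx 4).
valol and galol present → zinine forms (Rx 1).
zinine present → morane forms (Rx 3).

Yes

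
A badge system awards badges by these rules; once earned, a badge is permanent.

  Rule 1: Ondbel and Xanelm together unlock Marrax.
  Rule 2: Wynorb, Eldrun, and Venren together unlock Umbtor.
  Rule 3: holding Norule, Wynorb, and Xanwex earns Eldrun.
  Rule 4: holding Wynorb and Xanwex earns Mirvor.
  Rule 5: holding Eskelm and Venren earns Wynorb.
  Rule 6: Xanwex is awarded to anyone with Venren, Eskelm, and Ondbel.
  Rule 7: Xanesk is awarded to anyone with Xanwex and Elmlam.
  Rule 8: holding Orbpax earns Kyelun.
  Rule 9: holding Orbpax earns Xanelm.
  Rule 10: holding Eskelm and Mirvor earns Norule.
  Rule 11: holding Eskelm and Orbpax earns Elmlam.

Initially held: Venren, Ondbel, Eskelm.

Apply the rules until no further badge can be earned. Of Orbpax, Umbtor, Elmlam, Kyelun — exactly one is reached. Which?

With Venren, Eskelm, and Ondbel, Xanwex is earned (Rule 6).
With Eskelm and Venren, Wynorb is earned (Rule 5).
With Wynorb and Xanwex, Mirvor is earned (Rule 4).
With Eskelm and Mirvor, Norule is earned (Rule 10).
With Norule, Wynorb, and Xanwex, Eldrun is earned (Rule 3).
With Wynorb, Eldrun, and Venren, Umbtor is earned (Rule 2).
No rule produces Orbpax, and it is not given. Elmlam would need Eskelm and Orbpax (Rule 11), but Orbpax is never earned. Kyelun would need Orbpax (Rule 8), but Orbpax is never earned.

Umbtor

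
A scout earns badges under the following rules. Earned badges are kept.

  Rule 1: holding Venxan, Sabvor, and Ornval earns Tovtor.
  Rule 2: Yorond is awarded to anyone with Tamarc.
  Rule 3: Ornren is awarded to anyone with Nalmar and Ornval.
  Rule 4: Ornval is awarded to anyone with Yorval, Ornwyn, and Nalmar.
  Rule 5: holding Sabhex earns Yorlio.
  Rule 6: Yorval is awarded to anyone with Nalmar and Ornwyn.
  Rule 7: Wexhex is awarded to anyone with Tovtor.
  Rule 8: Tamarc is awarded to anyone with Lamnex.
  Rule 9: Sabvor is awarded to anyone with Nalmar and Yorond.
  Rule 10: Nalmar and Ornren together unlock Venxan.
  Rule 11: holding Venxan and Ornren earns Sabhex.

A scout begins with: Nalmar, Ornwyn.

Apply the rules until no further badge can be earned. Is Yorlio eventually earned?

Yes

With Nalmar and Ornwyn, Yorval is earned (Rule 6).
With Yorval, Ornwyn, and Nalmar, Ornval is earned (Rule 4).
With Nalmar and Ornval, Ornren is earned (Rule 3).
With Nalmar and Ornren, Venxan is earned (Rule 10).
With Venxan and Ornren, Sabhex is earned (Rule 11).
With Sabhex, Yorlio is earned (Rule 5).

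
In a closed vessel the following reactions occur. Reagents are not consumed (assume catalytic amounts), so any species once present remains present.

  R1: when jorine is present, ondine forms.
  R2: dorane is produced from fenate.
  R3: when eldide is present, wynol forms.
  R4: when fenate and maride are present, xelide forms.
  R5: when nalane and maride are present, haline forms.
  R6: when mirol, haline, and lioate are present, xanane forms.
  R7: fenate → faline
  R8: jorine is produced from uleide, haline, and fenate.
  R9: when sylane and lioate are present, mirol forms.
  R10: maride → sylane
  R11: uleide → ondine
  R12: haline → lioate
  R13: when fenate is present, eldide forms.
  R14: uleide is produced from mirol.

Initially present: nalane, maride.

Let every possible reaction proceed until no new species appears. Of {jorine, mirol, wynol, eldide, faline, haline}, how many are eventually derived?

nalane and maride present → haline forms (R5).
maride present → sylane forms (R10).
haline present → lioate forms (R12).
sylane and lioate present → mirol forms (R9).
jorine would need uleide, haline, and fenate (R8), but fenate never forms.
mirol: reached.
wynol would need eldide (R3), but eldide never forms.
eldide would need fenate (R13), but fenate never forms.
faline would need fenate (R7), but fenate never forms.
haline: reached.
Reached: mirol and haline — 2 of the 6.

2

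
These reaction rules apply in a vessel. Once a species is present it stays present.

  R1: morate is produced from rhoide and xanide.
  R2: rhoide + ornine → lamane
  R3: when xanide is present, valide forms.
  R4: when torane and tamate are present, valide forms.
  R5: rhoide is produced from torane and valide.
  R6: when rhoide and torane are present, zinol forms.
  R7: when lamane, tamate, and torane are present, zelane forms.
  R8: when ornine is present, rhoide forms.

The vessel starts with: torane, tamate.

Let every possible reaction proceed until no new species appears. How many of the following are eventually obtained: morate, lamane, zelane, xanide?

morate would need rhoide and xanide (R1), but xanide never forms.
lamane would need rhoide and ornine (R2), but ornine never forms.
zelane would need lamane, tamate, and torane (R7), but lamane never forms.
No rule produces xanide, and it is not given.
None of the 4 are reached.

0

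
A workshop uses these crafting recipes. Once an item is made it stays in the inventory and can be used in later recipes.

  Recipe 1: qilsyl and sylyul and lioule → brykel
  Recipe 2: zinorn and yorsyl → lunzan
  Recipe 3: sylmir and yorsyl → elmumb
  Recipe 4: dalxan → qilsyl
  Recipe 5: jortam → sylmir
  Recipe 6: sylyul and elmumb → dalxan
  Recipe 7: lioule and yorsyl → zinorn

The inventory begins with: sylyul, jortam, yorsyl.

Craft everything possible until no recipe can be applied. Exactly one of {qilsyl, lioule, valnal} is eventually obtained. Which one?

Using Recipe 5, jortam makes sylmir.
Using Recipe 3, sylmir and yorsyl make elmumb.
sylyul and elmumb → dalxan (Recipe 6).
Using Recipe 4, dalxan makes qilsyl.
No rule produces valnal, and it is not given. No rule produces lioule, and it is not given.

qilsyl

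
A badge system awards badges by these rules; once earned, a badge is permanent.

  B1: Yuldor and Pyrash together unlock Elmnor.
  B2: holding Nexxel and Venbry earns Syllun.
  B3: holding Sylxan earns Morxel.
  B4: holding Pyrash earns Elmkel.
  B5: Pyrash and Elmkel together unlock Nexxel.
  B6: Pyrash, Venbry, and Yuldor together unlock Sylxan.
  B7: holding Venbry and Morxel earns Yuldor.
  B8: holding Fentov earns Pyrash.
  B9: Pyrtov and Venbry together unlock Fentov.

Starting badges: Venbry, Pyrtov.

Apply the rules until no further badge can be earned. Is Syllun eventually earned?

Yes

With Pyrtov and Venbry, Fentov is earned (B9).
With Fentov, Pyrash is earned (B8).
With Pyrash, Elmkel is earned (B4).
With Pyrash and Elmkel, Nexxel is earned (B5).
With Nexxel and Venbry, Syllun is earned (B2).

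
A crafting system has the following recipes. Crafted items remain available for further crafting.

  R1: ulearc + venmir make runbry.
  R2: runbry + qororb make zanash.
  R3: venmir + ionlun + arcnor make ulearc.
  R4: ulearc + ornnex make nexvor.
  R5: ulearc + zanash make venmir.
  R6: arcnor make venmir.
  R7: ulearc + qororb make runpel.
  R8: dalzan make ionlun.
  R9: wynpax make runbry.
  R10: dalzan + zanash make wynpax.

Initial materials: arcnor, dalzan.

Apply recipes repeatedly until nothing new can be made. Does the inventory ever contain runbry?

dalzan → ionlun (R8).
Using R6, arcnor makes venmir.
Using R3, venmir, ionlun, and arcnor make ulearc.
Using R1, ulearc and venmir make runbry.

Yes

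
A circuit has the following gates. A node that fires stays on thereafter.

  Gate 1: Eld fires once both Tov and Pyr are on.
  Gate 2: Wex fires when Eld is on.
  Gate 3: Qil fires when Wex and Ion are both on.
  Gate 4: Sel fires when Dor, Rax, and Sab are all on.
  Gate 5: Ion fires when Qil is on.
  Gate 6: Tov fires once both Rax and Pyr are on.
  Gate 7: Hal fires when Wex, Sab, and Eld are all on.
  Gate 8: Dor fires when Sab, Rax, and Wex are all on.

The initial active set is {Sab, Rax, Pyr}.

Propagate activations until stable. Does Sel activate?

Yes

Gate 6: Rax and Pyr on → Tov on.
Gate 1: Tov and Pyr on → Eld on.
Gate 2: Eld on → Wex on.
Sab, Rax, and Wex are on, so Dor fires (Gate 8).
Gate 4: Dor, Rax, and Sab on → Sel on.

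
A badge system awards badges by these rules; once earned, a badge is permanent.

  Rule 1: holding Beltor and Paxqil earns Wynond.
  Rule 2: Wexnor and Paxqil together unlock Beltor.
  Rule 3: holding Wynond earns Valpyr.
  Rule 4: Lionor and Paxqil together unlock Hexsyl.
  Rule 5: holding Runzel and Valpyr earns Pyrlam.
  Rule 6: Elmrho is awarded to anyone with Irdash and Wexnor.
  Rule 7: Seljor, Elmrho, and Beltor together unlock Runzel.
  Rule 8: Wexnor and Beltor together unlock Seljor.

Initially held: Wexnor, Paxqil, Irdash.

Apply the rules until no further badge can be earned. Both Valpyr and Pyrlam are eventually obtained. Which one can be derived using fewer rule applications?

Valpyr

Valpyr: With Wexnor and Paxqil, Beltor is earned (Rule 2). With Beltor and Paxqil, Wynond is earned (Rule 1). With Wynond, Valpyr is earned (Rule 3). [3 rule applications]
Pyrlam: With Wexnor and Paxqil, Beltor is earned (Rule 2). With Irdash and Wexnor, Elmrho is earned (Rule 6). With Wexnor and Beltor, Seljor is earned (Rule 8). With Beltor and Paxqil, Wynond is earned (Rule 1). With Seljor, Elmrho, and Beltor, Runzel is earned (Rule 7). With Wynond, Valpyr is earned (Rule 3). With Runzel and Valpyr, Pyrlam is earned (Rule 5). [7 rule applications]
Valpyr needs fewer.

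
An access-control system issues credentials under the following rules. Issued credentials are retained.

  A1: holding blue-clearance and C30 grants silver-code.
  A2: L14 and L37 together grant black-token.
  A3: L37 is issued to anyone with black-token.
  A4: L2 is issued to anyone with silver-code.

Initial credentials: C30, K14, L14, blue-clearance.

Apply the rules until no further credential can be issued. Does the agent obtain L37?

L37 would need black-token (A3), but black-token is never granted.

No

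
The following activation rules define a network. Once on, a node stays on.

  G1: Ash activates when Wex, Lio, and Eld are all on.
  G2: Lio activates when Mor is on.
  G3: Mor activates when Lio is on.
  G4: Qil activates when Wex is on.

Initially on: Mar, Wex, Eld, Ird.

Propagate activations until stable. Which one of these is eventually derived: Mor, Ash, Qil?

G4: Wex on → Qil on.
Mor would need Lio (G3), but Lio never turns on. Ash would need Wex, Lio, and Eld (G1), but Lio never turns on.

Qil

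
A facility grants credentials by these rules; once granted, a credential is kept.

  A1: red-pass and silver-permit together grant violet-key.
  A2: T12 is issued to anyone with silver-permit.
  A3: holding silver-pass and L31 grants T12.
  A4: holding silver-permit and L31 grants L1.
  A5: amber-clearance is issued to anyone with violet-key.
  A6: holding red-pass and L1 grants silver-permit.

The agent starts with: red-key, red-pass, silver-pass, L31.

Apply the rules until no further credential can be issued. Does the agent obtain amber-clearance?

No

amber-clearance would need violet-key (A5), but violet-key is never granted.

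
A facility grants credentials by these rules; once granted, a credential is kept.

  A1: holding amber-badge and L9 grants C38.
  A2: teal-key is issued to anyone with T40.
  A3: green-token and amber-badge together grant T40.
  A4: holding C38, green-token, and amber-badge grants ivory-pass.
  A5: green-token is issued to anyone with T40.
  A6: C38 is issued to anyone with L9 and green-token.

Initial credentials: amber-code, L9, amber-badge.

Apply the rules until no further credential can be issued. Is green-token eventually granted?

green-token would need T40 (A5), but T40 is never granted.

No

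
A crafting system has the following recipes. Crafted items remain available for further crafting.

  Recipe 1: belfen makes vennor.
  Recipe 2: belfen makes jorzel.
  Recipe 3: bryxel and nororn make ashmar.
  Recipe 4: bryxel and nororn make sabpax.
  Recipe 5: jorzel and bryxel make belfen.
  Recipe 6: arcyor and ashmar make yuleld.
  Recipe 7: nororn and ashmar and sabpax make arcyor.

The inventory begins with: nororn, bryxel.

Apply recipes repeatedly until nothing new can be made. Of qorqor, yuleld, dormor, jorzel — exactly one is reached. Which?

yuleld

bryxel and nororn → ashmar (Recipe 3).
bryxel and nororn → sabpax (Recipe 4).
nororn and ashmar and sabpax → arcyor (Recipe 7).
arcyor and ashmar → yuleld (Recipe 6).
No rule produces qorqor, and it is not given. jorzel would need belfen (Recipe 2), but belfen is never obtained. No rule produces dormor, and it is not given.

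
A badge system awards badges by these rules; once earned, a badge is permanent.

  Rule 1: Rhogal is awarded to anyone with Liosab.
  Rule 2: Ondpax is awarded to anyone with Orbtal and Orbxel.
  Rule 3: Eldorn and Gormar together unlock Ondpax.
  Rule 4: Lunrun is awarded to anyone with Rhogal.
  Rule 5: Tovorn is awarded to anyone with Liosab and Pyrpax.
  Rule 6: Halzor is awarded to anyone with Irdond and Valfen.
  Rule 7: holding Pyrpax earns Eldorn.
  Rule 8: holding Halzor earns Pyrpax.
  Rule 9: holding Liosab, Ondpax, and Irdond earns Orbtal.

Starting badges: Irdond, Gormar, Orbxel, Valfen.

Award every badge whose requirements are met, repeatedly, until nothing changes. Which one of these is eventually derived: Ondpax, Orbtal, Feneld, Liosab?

Ondpax

With Irdond and Valfen, Halzor is earned (Rule 6).
With Halzor, Pyrpax is earned (Rule 8).
With Pyrpax, Eldorn is earned (Rule 7).
With Eldorn and Gormar, Ondpax is earned (Rule 3).
No rule produces Liosab, and it is not given. No rule produces Feneld, and it is not given. Orbtal would need Liosab, Ondpax, and Irdond (Rule 9), but Liosab is never earned.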